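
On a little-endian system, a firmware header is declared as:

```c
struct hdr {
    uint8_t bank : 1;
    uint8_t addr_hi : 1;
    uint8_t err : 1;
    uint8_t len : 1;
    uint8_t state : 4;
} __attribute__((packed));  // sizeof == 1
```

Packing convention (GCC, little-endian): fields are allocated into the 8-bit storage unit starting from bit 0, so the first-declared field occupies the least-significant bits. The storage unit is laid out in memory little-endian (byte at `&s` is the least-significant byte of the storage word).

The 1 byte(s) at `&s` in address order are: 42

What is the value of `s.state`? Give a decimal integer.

[0]=0x42 (little-endian) → word 0x42
bank:1 @ bit 0 → (0x42>>0)&0x1 = 0x0
addr_hi:1 @ bit 1 → (0x42>>1)&0x1 = 0x1
err:1 @ bit 2 → (0x42>>2)&0x1 = 0x0
len:1 @ bit 3 → (0x42>>3)&0x1 = 0x0
state:4 @ bit 4 → (0x42>>4)&0xf = 0x4  ←

4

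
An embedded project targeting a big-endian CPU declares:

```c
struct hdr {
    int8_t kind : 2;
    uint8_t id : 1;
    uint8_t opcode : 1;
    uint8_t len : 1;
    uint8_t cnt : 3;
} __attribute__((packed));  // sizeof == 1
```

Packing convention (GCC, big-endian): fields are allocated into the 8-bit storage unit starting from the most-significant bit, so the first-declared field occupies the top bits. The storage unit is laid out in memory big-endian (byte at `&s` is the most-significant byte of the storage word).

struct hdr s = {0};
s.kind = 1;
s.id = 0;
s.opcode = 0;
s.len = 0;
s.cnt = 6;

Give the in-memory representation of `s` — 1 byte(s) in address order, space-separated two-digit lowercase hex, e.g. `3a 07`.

kind (2b) val=1 bits=0x1 at bit 6: 0x40
id (1b) val=0 bits=0x0 at bit 5: 0x40
opcode (1b) val=0 bits=0x0 at bit 4: 0x40
len (1b) val=0 bits=0x0 at bit 3: 0x40
cnt (3b) val=6 bits=0x6 at bit 0: 0x46
word = 0x46 → big-endian bytes:
  [0]=0x46

46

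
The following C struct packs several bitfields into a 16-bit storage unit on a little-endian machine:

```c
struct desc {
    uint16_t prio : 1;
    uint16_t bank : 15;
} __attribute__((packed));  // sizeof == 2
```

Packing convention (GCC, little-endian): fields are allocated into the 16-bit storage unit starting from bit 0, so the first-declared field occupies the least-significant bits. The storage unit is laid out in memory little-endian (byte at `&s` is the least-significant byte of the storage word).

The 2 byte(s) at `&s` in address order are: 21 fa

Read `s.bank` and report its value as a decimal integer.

32016

[0]=0x21 [1]=0xfa (little-endian) → word 0xfa21
prio:1 @ bit 0 → (0xfa21>>0)&0x1 = 0x1
bank:15 @ bit 1 → (0xfa21>>1)&0x7fff = 0x7d10  ←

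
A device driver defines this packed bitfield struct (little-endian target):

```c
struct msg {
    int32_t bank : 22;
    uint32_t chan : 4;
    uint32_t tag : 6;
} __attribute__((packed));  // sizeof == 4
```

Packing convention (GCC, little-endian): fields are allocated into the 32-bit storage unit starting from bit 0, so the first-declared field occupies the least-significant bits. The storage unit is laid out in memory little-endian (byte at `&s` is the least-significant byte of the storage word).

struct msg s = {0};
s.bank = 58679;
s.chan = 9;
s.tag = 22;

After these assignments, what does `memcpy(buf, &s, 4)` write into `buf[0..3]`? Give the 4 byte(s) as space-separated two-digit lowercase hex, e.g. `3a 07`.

[0+:22] bank=58679 & 0x3fffff = 0xe537; word=0x0000e537
[22+:4] chan=9 & 0xf = 0x9; word=0x0240e537
[26+:6] tag=22 & 0x3f = 0x16; word=0x5a40e537
word = 0x5a40e537 → little-endian bytes:
  [0]=0x37  [1]=0xe5  [2]=0x40  [3]=0x5a

37 e5 40 5a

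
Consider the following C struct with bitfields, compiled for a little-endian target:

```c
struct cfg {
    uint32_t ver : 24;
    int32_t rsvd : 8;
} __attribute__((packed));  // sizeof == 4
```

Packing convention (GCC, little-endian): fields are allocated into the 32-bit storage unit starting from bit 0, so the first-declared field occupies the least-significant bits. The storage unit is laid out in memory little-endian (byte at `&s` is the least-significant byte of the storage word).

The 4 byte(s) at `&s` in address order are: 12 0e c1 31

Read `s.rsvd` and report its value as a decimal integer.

[0]=0x12 [1]=0x0e [2]=0xc1 [3]=0x31 (little-endian) → word 0x31c10e12
ver:24 @ bit 0 → (0x31c10e12>>0)&0xffffff = 0xc10e12
rsvd:8 @ bit 24 → (0x31c10e12>>24)&0xff = 0x31  ←
rsvd signed 8b, MSB=0: value = 49

49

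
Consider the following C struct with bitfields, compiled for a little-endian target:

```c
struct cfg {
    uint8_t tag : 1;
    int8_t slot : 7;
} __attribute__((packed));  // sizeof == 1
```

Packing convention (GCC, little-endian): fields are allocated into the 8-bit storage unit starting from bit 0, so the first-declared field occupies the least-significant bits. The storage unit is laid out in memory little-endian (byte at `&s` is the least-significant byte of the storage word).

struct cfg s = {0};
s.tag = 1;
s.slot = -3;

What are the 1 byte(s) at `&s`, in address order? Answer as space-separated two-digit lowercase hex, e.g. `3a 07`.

fb

tag:1 = 1 → 0x1 << 0 → word 0x01
slot:7 = -3 → 0x7d << 1 → word 0xfb
word = 0xfb → little-endian bytes:
  [0]=0xfb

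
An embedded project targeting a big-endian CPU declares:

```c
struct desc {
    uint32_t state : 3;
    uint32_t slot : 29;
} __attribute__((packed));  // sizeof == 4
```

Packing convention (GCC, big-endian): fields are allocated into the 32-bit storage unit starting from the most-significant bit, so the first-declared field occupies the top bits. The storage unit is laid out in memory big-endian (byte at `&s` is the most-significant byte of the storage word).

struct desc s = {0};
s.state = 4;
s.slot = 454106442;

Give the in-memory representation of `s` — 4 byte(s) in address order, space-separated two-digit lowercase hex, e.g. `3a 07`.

state (3b) val=4 bits=0x4 at bit 29: 0x80000000
slot (29b) val=454106442 bits=0x1b111d4a at bit 0: 0x9b111d4a
word = 0x9b111d4a → big-endian bytes:
  [0]=0x9b  [1]=0x11  [2]=0x1d  [3]=0x4a

9b 11 1d 4a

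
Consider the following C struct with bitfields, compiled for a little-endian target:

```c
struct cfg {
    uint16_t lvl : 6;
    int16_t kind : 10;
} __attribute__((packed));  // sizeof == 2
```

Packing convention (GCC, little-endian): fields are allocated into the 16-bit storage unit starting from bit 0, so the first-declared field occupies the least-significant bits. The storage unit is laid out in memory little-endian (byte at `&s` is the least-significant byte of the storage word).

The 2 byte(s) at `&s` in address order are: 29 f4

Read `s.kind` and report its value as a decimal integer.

-48

[0]=0x29 [1]=0xf4 (little-endian) → word 0xf429
lvl:6 @ bit 0 → (0xf429>>0)&0x3f = 0x29
kind:10 @ bit 6 → (0xf429>>6)&0x3ff = 0x3d0  ←
kind signed 10b, MSB=1: 976 - 1024 = -48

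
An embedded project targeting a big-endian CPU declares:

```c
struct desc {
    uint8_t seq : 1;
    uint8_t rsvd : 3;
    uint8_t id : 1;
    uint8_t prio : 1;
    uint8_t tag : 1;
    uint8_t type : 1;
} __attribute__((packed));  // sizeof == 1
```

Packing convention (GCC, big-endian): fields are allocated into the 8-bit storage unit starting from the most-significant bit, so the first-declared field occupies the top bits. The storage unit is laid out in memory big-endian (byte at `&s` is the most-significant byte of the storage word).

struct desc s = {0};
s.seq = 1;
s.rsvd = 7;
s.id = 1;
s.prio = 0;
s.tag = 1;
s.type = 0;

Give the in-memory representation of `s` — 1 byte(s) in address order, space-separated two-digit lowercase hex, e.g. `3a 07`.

[7+:1] seq=1 & 0x1 = 0x1; word=0x80
[4+:3] rsvd=7 & 0x7 = 0x7; word=0xf0
[3+:1] id=1 & 0x1 = 0x1; word=0xf8
[2+:1] prio=0 & 0x1 = 0x0; word=0xf8
[1+:1] tag=1 & 0x1 = 0x1; word=0xfa
[0+:1] type=0 & 0x1 = 0x0; word=0xfa
word = 0xfa → big-endian bytes:
  [0]=0xfa

fa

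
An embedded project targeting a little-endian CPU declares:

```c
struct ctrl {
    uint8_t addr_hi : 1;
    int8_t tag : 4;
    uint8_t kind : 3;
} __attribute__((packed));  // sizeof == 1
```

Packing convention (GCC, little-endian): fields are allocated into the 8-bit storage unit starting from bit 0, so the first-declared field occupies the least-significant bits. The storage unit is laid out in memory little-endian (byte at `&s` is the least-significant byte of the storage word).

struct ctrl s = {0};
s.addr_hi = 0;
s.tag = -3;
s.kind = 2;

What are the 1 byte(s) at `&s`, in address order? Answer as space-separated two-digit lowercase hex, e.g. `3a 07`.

5a

[0+:1] addr_hi=0 & 0x1 = 0x0; word=0x00
[1+:4] tag=-3 & 0xf = 0xd; word=0x1a
[5+:3] kind=2 & 0x7 = 0x2; word=0x5a
word = 0x5a → little-endian bytes:
  [0]=0x5a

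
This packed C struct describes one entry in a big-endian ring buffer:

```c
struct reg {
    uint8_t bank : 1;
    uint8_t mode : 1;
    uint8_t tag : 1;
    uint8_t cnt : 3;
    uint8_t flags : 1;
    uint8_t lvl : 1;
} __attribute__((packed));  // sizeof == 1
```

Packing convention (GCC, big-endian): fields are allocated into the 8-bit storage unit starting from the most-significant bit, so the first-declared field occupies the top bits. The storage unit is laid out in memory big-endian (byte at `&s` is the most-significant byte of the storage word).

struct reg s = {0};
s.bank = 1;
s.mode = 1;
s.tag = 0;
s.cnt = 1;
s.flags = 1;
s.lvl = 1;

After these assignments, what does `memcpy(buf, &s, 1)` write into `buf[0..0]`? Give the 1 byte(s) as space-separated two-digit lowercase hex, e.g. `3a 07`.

c7

bank (1b) val=1 bits=0x1 at bit 7: 0x80
mode (1b) val=1 bits=0x1 at bit 6: 0xc0
tag (1b) val=0 bits=0x0 at bit 5: 0xc0
cnt (3b) val=1 bits=0x1 at bit 2: 0xc4
flags (1b) val=1 bits=0x1 at bit 1: 0xc6
lvl (1b) val=1 bits=0x1 at bit 0: 0xc7
word = 0xc7 → big-endian bytes:
  [0]=0xc7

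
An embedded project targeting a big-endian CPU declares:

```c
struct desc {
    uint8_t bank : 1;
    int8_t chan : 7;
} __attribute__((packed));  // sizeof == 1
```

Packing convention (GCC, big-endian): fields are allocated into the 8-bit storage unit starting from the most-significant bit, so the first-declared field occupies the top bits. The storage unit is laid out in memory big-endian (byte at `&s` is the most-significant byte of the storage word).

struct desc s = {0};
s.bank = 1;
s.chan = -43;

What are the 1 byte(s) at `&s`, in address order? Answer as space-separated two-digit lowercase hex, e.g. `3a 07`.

d5

[7+:1] bank=1 & 0x1 = 0x1; word=0x80
[0+:7] chan=-43 & 0x7f = 0x55; word=0xd5
word = 0xd5 → big-endian bytes:
  [0]=0xd5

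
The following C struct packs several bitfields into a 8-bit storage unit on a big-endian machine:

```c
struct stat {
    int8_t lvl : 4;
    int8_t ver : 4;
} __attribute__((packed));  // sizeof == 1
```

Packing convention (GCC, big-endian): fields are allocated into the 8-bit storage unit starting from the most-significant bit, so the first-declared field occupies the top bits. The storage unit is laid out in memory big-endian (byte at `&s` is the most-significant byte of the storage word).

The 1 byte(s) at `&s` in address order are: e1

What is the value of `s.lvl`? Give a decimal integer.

-2

[0]=0xe1 (big-endian) → word 0xe1
lvl [4+:4] = (word>>4) & 0xf = 14  ←
ver [0+:4] = (word>>0) & 0xf = 1
lvl signed 4b, MSB=1: 14 - 16 = -2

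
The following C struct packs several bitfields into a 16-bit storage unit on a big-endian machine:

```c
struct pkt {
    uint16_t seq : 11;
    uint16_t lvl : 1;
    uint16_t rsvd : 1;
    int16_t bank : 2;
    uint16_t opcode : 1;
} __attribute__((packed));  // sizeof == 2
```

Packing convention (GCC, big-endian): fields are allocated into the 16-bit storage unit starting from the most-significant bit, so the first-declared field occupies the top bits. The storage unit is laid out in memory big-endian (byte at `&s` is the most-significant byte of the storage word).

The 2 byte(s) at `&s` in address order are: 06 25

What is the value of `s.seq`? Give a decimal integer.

[0]=0x06 [1]=0x25 (big-endian) → word 0x0625
seq [5+:11] = (word>>5) & 0x7ff = 49  ←
lvl [4+:1] = (word>>4) & 0x1 = 0
rsvd [3+:1] = (word>>3) & 0x1 = 0
bank [1+:2] = (word>>1) & 0x3 = 2
opcode [0+:1] = (word>>0) & 0x1 = 1

49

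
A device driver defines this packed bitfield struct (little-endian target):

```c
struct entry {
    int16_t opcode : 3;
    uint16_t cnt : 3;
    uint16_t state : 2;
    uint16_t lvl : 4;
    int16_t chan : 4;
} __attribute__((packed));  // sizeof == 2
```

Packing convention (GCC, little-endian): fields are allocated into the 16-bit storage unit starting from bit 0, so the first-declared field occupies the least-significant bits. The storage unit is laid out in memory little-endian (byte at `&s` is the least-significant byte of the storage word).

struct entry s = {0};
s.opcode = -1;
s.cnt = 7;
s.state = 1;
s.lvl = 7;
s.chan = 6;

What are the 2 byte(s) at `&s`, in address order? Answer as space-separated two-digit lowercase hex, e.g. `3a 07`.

7f 67

opcode:3 = -1 → 0x7 << 0 → word 0x0007
cnt:3 = 7 → 0x7 << 3 → word 0x003f
state:2 = 1 → 0x1 << 6 → word 0x007f
lvl:4 = 7 → 0x7 << 8 → word 0x077f
chan:4 = 6 → 0x6 << 12 → word 0x677f
word = 0x677f → little-endian bytes:
  [0]=0x7f  [1]=0x67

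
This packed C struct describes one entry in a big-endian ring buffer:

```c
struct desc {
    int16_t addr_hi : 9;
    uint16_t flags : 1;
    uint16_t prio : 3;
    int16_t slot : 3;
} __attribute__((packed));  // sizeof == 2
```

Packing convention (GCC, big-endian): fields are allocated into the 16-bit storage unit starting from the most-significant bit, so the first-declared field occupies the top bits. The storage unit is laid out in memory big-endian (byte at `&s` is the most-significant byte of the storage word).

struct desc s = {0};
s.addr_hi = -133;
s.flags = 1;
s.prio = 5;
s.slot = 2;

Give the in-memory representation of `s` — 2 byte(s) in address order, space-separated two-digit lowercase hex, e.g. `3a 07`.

bd ea

addr_hi (9b) val=-133 bits=0x17b at bit 7: 0xbd80
flags (1b) val=1 bits=0x1 at bit 6: 0xbdc0
prio (3b) val=5 bits=0x5 at bit 3: 0xbde8
slot (3b) val=2 bits=0x2 at bit 0: 0xbdea
word = 0xbdea → big-endian bytes:
  [0]=0xbd  [1]=0xea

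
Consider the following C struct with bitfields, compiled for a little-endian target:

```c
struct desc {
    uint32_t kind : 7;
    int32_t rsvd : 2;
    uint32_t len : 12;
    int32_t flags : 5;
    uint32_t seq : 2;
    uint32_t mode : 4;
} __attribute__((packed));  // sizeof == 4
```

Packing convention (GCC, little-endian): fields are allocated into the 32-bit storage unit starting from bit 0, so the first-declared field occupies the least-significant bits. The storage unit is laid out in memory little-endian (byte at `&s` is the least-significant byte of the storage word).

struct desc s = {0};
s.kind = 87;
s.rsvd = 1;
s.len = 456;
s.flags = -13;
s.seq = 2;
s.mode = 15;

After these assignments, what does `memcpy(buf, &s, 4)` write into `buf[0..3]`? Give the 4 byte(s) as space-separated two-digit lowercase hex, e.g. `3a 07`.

kind (7b) val=87 bits=0x57 at bit 0: 0x00000057
rsvd (2b) val=1 bits=0x1 at bit 7: 0x000000d7
len (12b) val=456 bits=0x1c8 at bit 9: 0x000390d7
flags (5b) val=-13 bits=0x13 at bit 21: 0x026390d7
seq (2b) val=2 bits=0x2 at bit 26: 0x0a6390d7
mode (4b) val=15 bits=0xf at bit 28: 0xfa6390d7
word = 0xfa6390d7 → little-endian bytes:
  [0]=0xd7  [1]=0x90  [2]=0x63  [3]=0xfa

d7 90 63 fa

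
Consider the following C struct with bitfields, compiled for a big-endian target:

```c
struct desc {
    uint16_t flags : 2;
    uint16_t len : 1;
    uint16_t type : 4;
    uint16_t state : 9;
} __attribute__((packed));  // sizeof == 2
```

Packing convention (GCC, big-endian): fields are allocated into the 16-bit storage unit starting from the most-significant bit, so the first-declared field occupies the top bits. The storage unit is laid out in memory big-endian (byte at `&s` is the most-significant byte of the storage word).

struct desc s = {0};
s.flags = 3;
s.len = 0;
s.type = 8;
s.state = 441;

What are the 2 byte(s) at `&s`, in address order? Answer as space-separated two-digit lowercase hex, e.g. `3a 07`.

[14+:2] flags=3 & 0x3 = 0x3; word=0xc000
[13+:1] len=0 & 0x1 = 0x0; word=0xc000
[9+:4] type=8 & 0xf = 0x8; word=0xd000
[0+:9] state=441 & 0x1ff = 0x1b9; word=0xd1b9
word = 0xd1b9 → big-endian bytes:
  [0]=0xd1  [1]=0xb9

d1 b9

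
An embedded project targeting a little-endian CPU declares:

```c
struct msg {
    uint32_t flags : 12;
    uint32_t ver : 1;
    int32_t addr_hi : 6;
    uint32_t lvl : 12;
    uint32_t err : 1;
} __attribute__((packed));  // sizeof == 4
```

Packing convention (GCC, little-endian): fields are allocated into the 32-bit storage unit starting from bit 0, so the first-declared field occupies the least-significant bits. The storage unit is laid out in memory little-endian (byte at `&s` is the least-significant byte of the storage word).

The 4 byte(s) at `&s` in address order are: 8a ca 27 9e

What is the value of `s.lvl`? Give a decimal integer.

[0]=0x8a [1]=0xca [2]=0x27 [3]=0x9e (little-endian) → word 0x9e27ca8a
flags:12 @ bit 0 → (0x9e27ca8a>>0)&0xfff = 0xa8a
ver:1 @ bit 12 → (0x9e27ca8a>>12)&0x1 = 0x0
addr_hi:6 @ bit 13 → (0x9e27ca8a>>13)&0x3f = 0x3e
lvl:12 @ bit 19 → (0x9e27ca8a>>19)&0xfff = 0x3c4  ←
err:1 @ bit 31 → (0x9e27ca8a>>31)&0x1 = 0x1

964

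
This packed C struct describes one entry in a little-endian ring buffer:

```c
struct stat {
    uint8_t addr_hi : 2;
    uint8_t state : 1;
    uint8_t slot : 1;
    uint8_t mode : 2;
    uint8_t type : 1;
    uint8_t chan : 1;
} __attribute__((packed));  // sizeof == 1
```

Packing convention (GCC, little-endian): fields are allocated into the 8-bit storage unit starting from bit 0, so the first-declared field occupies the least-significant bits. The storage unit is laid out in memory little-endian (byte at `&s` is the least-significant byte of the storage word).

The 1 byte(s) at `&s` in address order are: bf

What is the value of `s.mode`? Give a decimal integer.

3

[0]=0xbf (little-endian) → word 0xbf
addr_hi:2 @ bit 0 → (0xbf>>0)&0x3 = 0x3
state:1 @ bit 2 → (0xbf>>2)&0x1 = 0x1
slot:1 @ bit 3 → (0xbf>>3)&0x1 = 0x1
mode:2 @ bit 4 → (0xbf>>4)&0x3 = 0x3  ←
type:1 @ bit 6 → (0xbf>>6)&0x1 = 0x0
chan:1 @ bit 7 → (0xbf>>7)&0x1 = 0x1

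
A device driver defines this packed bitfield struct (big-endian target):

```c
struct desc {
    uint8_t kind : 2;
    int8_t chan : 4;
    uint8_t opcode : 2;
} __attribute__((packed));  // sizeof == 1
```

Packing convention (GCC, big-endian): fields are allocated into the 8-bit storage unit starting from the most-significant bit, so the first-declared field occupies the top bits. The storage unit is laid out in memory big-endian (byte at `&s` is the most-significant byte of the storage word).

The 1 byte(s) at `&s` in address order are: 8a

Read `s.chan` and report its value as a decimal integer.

2

[0]=0x8a (big-endian) → word 0x8a
kind [6+:2] = (word>>6) & 0x3 = 2
chan [2+:4] = (word>>2) & 0xf = 2  ←
opcode [0+:2] = (word>>0) & 0x3 = 2
chan signed 4b, MSB=0: value = 2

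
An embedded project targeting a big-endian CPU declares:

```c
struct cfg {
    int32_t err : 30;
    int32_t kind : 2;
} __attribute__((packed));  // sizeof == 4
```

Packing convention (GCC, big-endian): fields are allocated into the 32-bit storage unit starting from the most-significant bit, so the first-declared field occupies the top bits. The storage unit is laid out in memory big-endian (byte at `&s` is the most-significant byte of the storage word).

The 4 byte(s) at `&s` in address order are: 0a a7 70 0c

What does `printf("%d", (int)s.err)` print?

44686339

[0]=0x0a [1]=0xa7 [2]=0x70 [3]=0x0c (big-endian) → word 0x0aa7700c
err [2+:30] = (word>>2) & 0x3fffffff = 44686339  ←
kind [0+:2] = (word>>0) & 0x3 = 0
err signed 30b, MSB=0: value = 44686339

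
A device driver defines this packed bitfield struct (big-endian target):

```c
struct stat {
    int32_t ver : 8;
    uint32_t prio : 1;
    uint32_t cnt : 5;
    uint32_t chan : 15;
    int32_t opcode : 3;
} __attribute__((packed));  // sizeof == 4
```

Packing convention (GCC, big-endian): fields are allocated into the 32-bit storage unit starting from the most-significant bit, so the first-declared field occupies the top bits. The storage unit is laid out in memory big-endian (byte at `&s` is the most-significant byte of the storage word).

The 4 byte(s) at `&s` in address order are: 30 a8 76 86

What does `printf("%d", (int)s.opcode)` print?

[0]=0x30 [1]=0xa8 [2]=0x76 [3]=0x86 (big-endian) → word 0x30a87686
ver:8 @ bit 24 → (0x30a87686>>24)&0xff = 0x30
prio:1 @ bit 23 → (0x30a87686>>23)&0x1 = 0x1
cnt:5 @ bit 18 → (0x30a87686>>18)&0x1f = 0xa
chan:15 @ bit 3 → (0x30a87686>>3)&0x7fff = 0xed0
opcode:3 @ bit 0 → (0x30a87686>>0)&0x7 = 0x6  ←
opcode signed 3b, MSB=1: 6 - 8 = -2

-2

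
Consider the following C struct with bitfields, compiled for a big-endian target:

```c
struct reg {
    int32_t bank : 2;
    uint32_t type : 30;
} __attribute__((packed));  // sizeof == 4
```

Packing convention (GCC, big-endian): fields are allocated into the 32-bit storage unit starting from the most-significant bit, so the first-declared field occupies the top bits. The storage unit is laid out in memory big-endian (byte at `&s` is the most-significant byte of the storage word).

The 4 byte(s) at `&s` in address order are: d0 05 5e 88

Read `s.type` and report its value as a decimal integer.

268787336

[0]=0xd0 [1]=0x05 [2]=0x5e [3]=0x88 (big-endian) → word 0xd0055e88
bank:2 @ bit 30 → (0xd0055e88>>30)&0x3 = 0x3
type:30 @ bit 0 → (0xd0055e88>>0)&0x3fffffff = 0x10055e88  ←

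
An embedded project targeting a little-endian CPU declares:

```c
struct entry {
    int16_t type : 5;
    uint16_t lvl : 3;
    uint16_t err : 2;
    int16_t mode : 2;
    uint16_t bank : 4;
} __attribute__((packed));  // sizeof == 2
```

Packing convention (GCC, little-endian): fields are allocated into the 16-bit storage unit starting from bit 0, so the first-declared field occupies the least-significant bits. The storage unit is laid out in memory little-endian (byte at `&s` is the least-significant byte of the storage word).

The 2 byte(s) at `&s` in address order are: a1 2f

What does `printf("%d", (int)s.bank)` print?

2

[0]=0xa1 [1]=0x2f (little-endian) → word 0x2fa1
type [0+:5] = (word>>0) & 0x1f = 1
lvl [5+:3] = (word>>5) & 0x7 = 5
err [8+:2] = (word>>8) & 0x3 = 3
mode [10+:2] = (word>>10) & 0x3 = 3
bank [12+:4] = (word>>12) & 0xf = 2  ←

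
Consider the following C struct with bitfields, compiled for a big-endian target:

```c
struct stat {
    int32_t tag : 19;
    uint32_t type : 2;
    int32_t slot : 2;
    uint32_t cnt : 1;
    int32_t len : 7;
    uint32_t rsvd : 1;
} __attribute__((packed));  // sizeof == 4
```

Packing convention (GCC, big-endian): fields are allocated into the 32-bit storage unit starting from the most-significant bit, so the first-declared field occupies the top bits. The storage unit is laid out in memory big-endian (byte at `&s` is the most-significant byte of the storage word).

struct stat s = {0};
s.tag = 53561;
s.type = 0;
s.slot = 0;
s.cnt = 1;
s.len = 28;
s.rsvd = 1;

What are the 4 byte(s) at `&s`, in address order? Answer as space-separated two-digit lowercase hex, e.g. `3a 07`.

1a 27 21 39

tag:19 = 53561 → 0xd139 << 13 → word 0x1a272000
type:2 = 0 → 0x0 << 11 → word 0x1a272000
slot:2 = 0 → 0x0 << 9 → word 0x1a272000
cnt:1 = 1 → 0x1 << 8 → word 0x1a272100
len:7 = 28 → 0x1c << 1 → word 0x1a272138
rsvd:1 = 1 → 0x1 << 0 → word 0x1a272139
word = 0x1a272139 → big-endian bytes:
  [0]=0x1a  [1]=0x27  [2]=0x21  [3]=0x39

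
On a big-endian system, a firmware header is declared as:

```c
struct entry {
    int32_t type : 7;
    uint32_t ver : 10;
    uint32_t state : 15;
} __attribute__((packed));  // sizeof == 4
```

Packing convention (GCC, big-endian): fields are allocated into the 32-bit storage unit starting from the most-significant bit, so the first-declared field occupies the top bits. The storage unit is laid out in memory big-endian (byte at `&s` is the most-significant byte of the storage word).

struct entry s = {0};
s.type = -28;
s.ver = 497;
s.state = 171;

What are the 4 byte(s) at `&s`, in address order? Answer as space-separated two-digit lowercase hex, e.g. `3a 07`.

type (7b) val=-28 bits=0x64 at bit 25: 0xc8000000
ver (10b) val=497 bits=0x1f1 at bit 15: 0xc8f88000
state (15b) val=171 bits=0xab at bit 0: 0xc8f880ab
word = 0xc8f880ab → big-endian bytes:
  [0]=0xc8  [1]=0xf8  [2]=0x80  [3]=0xab

c8 f8 80 ab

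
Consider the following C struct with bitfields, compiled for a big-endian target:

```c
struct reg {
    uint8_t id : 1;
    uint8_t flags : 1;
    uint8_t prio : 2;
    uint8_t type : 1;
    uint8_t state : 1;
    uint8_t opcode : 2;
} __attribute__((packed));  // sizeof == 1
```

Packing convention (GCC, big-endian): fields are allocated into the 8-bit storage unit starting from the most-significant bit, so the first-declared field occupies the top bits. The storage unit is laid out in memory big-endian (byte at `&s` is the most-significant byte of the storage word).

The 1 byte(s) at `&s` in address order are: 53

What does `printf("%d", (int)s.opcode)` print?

3

[0]=0x53 (big-endian) → word 0x53
id:1 @ bit 7 → (0x53>>7)&0x1 = 0x0
flags:1 @ bit 6 → (0x53>>6)&0x1 = 0x1
prio:2 @ bit 4 → (0x53>>4)&0x3 = 0x1
type:1 @ bit 3 → (0x53>>3)&0x1 = 0x0
state:1 @ bit 2 → (0x53>>2)&0x1 = 0x0
opcode:2 @ bit 0 → (0x53>>0)&0x3 = 0x3  ←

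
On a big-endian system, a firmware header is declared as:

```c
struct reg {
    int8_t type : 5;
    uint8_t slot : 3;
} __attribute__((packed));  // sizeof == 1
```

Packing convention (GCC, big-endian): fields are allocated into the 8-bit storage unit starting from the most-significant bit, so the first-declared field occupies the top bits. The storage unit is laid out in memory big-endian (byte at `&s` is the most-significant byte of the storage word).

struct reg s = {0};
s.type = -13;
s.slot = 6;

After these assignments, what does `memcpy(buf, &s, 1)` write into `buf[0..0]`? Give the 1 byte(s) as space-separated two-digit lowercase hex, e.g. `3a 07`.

type (5b) val=-13 bits=0x13 at bit 3: 0x98
slot (3b) val=6 bits=0x6 at bit 0: 0x9e
word = 0x9e → big-endian bytes:
  [0]=0x9e

9e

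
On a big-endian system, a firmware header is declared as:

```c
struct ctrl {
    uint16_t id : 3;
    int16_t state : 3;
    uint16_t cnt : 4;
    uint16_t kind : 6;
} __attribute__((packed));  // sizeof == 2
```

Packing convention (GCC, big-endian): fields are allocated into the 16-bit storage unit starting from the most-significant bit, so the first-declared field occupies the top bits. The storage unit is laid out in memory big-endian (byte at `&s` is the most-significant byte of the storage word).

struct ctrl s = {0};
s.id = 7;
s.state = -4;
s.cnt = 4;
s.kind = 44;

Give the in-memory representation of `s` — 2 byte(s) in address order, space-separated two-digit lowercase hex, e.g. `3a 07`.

id:3 = 7 → 0x7 << 13 → word 0xe000
state:3 = -4 → 0x4 << 10 → word 0xf000
cnt:4 = 4 → 0x4 << 6 → word 0xf100
kind:6 = 44 → 0x2c << 0 → word 0xf12c
word = 0xf12c → big-endian bytes:
  [0]=0xf1  [1]=0x2c

f1 2c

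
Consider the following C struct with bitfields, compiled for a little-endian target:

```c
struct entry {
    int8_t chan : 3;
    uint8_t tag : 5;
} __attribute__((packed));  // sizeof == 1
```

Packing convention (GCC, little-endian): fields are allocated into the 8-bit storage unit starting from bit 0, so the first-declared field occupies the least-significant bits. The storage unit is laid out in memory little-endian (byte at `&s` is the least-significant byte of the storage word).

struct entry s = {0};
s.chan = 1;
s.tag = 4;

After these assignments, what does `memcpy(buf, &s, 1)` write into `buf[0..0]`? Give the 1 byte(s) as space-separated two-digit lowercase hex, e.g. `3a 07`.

21

[0+:3] chan=1 & 0x7 = 0x1; word=0x01
[3+:5] tag=4 & 0x1f = 0x4; word=0x21
word = 0x21 → little-endian bytes:
  [0]=0x21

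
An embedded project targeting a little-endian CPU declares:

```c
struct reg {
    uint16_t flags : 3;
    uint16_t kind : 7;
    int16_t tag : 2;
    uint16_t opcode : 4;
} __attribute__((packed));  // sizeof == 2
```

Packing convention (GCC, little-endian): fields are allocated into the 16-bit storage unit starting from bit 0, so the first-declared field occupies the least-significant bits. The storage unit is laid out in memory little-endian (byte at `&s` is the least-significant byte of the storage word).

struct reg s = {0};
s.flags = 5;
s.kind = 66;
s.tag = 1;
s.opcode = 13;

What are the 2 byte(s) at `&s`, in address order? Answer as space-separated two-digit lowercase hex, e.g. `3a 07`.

15 d6

flags (3b) val=5 bits=0x5 at bit 0: 0x0005
kind (7b) val=66 bits=0x42 at bit 3: 0x0215
tag (2b) val=1 bits=0x1 at bit 10: 0x0615
opcode (4b) val=13 bits=0xd at bit 12: 0xd615
word = 0xd615 → little-endian bytes:
  [0]=0x15  [1]=0xd6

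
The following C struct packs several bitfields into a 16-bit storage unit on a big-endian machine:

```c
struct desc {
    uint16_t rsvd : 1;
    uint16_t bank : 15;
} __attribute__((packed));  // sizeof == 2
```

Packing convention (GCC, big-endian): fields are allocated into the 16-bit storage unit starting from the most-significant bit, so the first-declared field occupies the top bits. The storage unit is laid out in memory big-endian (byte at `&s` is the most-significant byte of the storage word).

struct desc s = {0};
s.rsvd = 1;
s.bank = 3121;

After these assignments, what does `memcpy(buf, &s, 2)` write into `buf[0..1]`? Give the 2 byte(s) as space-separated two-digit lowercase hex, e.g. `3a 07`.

rsvd:1 = 1 → 0x1 << 15 → word 0x8000
bank:15 = 3121 → 0xc31 << 0 → word 0x8c31
word = 0x8c31 → big-endian bytes:
  [0]=0x8c  [1]=0x31

8c 31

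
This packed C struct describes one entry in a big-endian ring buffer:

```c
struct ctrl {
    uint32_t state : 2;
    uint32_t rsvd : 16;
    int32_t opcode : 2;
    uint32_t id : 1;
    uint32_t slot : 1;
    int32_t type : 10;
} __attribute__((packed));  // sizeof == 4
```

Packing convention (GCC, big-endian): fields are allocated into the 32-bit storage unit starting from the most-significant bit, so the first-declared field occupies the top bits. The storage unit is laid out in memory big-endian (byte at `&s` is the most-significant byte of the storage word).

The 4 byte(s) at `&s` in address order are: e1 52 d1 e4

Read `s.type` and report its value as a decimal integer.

484

[0]=0xe1 [1]=0x52 [2]=0xd1 [3]=0xe4 (big-endian) → word 0xe152d1e4
state [30+:2] = (word>>30) & 0x3 = 3
rsvd [14+:16] = (word>>14) & 0xffff = 34123
opcode [12+:2] = (word>>12) & 0x3 = 1
id [11+:1] = (word>>11) & 0x1 = 0
slot [10+:1] = (word>>10) & 0x1 = 0
type [0+:10] = (word>>0) & 0x3ff = 484  ←
type signed 10b, MSB=0: value = 484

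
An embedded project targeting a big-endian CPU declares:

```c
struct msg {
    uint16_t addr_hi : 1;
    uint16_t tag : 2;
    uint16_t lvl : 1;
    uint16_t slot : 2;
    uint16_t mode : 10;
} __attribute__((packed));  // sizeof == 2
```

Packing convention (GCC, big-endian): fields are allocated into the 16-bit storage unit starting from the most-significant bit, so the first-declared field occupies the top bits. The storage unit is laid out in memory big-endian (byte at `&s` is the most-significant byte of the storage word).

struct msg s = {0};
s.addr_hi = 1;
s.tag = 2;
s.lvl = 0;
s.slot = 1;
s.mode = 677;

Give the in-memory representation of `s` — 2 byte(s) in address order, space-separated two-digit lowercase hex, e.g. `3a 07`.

[15+:1] addr_hi=1 & 0x1 = 0x1; word=0x8000
[13+:2] tag=2 & 0x3 = 0x2; word=0xc000
[12+:1] lvl=0 & 0x1 = 0x0; word=0xc000
[10+:2] slot=1 & 0x3 = 0x1; word=0xc400
[0+:10] mode=677 & 0x3ff = 0x2a5; word=0xc6a5
word = 0xc6a5 → big-endian bytes:
  [0]=0xc6  [1]=0xa5

c6 a5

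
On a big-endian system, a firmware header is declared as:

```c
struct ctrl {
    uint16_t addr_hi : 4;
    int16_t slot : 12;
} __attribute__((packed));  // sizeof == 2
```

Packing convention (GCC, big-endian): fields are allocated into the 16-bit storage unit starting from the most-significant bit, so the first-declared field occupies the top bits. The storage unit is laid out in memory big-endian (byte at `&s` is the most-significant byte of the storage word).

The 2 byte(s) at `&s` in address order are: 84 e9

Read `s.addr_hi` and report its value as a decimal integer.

[0]=0x84 [1]=0xe9 (big-endian) → word 0x84e9
addr_hi:4 @ bit 12 → (0x84e9>>12)&0xf = 0x8  ←
slot:12 @ bit 0 → (0x84e9>>0)&0xfff = 0x4e9

8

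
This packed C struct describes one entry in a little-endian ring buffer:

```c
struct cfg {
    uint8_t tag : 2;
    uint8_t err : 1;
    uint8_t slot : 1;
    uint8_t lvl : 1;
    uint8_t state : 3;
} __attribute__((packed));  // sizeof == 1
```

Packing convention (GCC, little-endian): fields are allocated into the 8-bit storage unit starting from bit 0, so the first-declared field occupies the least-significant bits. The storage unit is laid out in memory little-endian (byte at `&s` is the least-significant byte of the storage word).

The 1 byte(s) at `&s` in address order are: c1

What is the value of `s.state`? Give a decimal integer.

[0]=0xc1 (little-endian) → word 0xc1
tag [0+:2] = (word>>0) & 0x3 = 1
err [2+:1] = (word>>2) & 0x1 = 0
slot [3+:1] = (word>>3) & 0x1 = 0
lvl [4+:1] = (word>>4) & 0x1 = 0
state [5+:3] = (word>>5) & 0x7 = 6  ←

6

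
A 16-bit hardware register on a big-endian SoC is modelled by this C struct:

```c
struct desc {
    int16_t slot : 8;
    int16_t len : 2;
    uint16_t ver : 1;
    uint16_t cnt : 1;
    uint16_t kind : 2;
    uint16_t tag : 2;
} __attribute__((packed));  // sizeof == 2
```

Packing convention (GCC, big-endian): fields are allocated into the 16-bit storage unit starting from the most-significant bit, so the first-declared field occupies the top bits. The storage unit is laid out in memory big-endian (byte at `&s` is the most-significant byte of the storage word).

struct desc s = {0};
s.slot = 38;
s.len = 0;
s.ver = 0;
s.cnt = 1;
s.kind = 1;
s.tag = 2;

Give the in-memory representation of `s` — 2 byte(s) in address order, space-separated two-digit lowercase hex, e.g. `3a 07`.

slot (8b) val=38 bits=0x26 at bit 8: 0x2600
len (2b) val=0 bits=0x0 at bit 6: 0x2600
ver (1b) val=0 bits=0x0 at bit 5: 0x2600
cnt (1b) val=1 bits=0x1 at bit 4: 0x2610
kind (2b) val=1 bits=0x1 at bit 2: 0x2614
tag (2b) val=2 bits=0x2 at bit 0: 0x2616
word = 0x2616 → big-endian bytes:
  [0]=0x26  [1]=0x16

26 16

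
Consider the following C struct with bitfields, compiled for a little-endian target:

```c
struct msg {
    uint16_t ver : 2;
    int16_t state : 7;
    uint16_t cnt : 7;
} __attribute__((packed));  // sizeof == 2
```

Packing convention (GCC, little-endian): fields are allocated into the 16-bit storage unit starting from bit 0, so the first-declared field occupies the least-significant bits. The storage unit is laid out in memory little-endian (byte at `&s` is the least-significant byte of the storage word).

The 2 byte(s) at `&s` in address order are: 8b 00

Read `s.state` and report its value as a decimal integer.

34

[0]=0x8b [1]=0x00 (little-endian) → word 0x008b
ver [0+:2] = (word>>0) & 0x3 = 3
state [2+:7] = (word>>2) & 0x7f = 34  ←
cnt [9+:7] = (word>>9) & 0x7f = 0
state signed 7b, MSB=0: value = 34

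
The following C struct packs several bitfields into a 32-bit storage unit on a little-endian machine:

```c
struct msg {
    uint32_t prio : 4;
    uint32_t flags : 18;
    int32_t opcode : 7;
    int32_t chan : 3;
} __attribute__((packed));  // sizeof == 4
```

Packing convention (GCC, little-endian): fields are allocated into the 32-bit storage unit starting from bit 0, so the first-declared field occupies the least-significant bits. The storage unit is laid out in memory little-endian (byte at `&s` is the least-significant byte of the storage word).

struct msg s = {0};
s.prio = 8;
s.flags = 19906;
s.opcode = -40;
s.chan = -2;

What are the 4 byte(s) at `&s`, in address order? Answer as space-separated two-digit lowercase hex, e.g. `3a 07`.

[0+:4] prio=8 & 0xf = 0x8; word=0x00000008
[4+:18] flags=19906 & 0x3ffff = 0x4dc2; word=0x0004dc28
[22+:7] opcode=-40 & 0x7f = 0x58; word=0x1604dc28
[29+:3] chan=-2 & 0x7 = 0x6; word=0xd604dc28
word = 0xd604dc28 → little-endian bytes:
  [0]=0x28  [1]=0xdc  [2]=0x04  [3]=0xd6

28 dc 04 d6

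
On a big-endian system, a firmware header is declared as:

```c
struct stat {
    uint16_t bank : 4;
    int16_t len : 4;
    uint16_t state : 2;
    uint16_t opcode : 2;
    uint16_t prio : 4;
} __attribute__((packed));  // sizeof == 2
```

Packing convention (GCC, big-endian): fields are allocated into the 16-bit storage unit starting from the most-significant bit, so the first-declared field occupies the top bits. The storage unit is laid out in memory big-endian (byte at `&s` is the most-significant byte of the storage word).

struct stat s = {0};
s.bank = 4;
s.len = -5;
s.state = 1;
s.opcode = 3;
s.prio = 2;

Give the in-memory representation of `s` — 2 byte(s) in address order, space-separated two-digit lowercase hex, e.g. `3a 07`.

bank:4 = 4 → 0x4 << 12 → word 0x4000
len:4 = -5 → 0xb << 8 → word 0x4b00
state:2 = 1 → 0x1 << 6 → word 0x4b40
opcode:2 = 3 → 0x3 << 4 → word 0x4b70
prio:4 = 2 → 0x2 << 0 → word 0x4b72
word = 0x4b72 → big-endian bytes:
  [0]=0x4b  [1]=0x72

4b 72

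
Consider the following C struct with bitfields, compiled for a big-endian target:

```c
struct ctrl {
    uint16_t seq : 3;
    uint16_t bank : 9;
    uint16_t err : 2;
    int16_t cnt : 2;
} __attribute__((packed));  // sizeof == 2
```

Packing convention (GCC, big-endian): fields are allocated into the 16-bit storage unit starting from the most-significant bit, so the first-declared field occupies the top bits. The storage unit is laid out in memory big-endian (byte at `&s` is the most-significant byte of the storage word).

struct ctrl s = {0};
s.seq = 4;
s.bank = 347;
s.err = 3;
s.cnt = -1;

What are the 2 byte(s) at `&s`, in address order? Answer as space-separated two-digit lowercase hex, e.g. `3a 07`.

95 bf

seq:3 = 4 → 0x4 << 13 → word 0x8000
bank:9 = 347 → 0x15b << 4 → word 0x95b0
err:2 = 3 → 0x3 << 2 → word 0x95bc
cnt:2 = -1 → 0x3 << 0 → word 0x95bf
word = 0x95bf → big-endian bytes:
  [0]=0x95  [1]=0xbf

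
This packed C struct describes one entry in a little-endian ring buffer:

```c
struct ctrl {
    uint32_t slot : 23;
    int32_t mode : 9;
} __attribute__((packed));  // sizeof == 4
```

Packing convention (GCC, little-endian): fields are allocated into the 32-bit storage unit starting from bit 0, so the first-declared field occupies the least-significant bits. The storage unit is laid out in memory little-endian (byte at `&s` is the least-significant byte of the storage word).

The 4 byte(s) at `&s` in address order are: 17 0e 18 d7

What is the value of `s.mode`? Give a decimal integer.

-82

[0]=0x17 [1]=0x0e [2]=0x18 [3]=0xd7 (little-endian) → word 0xd7180e17
slot [0+:23] = (word>>0) & 0x7fffff = 1576471
mode [23+:9] = (word>>23) & 0x1ff = 430  ←
mode signed 9b, MSB=1: 430 - 512 = -82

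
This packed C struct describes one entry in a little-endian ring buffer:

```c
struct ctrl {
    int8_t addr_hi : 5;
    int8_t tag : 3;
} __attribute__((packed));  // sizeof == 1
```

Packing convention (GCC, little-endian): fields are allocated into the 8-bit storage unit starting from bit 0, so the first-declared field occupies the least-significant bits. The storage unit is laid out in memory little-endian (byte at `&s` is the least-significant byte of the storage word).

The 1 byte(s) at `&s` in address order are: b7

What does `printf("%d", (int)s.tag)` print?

[0]=0xb7 (little-endian) → word 0xb7
addr_hi:5 @ bit 0 → (0xb7>>0)&0x1f = 0x17
tag:3 @ bit 5 → (0xb7>>5)&0x7 = 0x5  ←
tag signed 3b, MSB=1: 5 - 8 = -3

-3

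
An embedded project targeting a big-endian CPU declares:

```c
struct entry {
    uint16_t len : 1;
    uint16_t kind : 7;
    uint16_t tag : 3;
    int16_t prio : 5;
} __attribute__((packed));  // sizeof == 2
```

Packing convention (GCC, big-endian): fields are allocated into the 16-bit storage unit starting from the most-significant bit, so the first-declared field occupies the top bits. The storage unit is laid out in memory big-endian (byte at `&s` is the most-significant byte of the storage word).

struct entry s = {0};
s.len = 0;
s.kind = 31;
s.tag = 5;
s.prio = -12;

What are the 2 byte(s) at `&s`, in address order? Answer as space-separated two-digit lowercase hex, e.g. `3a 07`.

len:1 = 0 → 0x0 << 15 → word 0x0000
kind:7 = 31 → 0x1f << 8 → word 0x1f00
tag:3 = 5 → 0x5 << 5 → word 0x1fa0
prio:5 = -12 → 0x14 << 0 → word 0x1fb4
word = 0x1fb4 → big-endian bytes:
  [0]=0x1f  [1]=0xb4

1f b4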